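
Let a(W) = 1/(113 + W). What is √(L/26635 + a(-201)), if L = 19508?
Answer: √990329731930/1171940 ≈ 0.84915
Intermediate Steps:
√(L/26635 + a(-201)) = √(19508/26635 + 1/(113 - 201)) = √(19508*(1/26635) + 1/(-88)) = √(19508/26635 - 1/88) = √(1690069/2343880) = √990329731930/1171940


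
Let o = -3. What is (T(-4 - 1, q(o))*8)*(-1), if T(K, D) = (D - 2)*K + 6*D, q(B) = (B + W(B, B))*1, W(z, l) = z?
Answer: -32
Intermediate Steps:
q(B) = 2*B (q(B) = (B + B)*1 = (2*B)*1 = 2*B)
T(K, D) = 6*D + K*(-2 + D) (T(K, D) = (-2 + D)*K + 6*D = K*(-2 + D) + 6*D = 6*D + K*(-2 + D))
(T(-4 - 1, q(o))*8)*(-1) = ((-2*(-4 - 1) + 6*(2*(-3)) + (2*(-3))*(-4 - 1))*8)*(-1) = ((-2*(-5) + 6*(-6) - 6*(-5))*8)*(-1) = ((10 - 36 + 30)*8)*(-1) = (4*8)*(-1) = 32*(-1) = -32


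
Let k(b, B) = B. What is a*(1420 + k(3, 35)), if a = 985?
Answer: 1433175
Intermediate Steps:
a*(1420 + k(3, 35)) = 985*(1420 + 35) = 985*1455 = 1433175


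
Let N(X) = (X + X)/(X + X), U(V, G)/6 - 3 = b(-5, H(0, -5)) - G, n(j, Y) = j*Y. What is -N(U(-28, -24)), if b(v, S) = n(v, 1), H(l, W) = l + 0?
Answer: -1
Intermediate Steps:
n(j, Y) = Y*j
H(l, W) = l
b(v, S) = v (b(v, S) = 1*v = v)
U(V, G) = -12 - 6*G (U(V, G) = 18 + 6*(-5 - G) = 18 + (-30 - 6*G) = -12 - 6*G)
N(X) = 1 (N(X) = (2*X)/((2*X)) = (2*X)*(1/(2*X)) = 1)
-N(U(-28, -24)) = -1*1 = -1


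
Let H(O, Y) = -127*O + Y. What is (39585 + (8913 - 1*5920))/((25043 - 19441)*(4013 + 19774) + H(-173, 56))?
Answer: 42578/133276801 ≈ 0.00031947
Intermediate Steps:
H(O, Y) = Y - 127*O
(39585 + (8913 - 1*5920))/((25043 - 19441)*(4013 + 19774) + H(-173, 56)) = (39585 + (8913 - 1*5920))/((25043 - 19441)*(4013 + 19774) + (56 - 127*(-173))) = (39585 + (8913 - 5920))/(5602*23787 + (56 + 21971)) = (39585 + 2993)/(133254774 + 22027) = 42578/133276801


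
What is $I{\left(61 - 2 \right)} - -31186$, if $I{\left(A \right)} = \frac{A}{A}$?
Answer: $31187$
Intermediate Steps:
$I{\left(A \right)} = 1$
$I{\left(61 - 2 \right)} - -31186 = 1 - -31186 = 1 + 31186 = 31187$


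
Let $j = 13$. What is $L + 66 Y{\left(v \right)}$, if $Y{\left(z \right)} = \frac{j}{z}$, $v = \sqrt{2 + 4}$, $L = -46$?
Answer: $-46 + 143 \sqrt{6} \approx 304.28$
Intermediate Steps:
$v = \sqrt{6} \approx 2.4495$
$Y{\left(z \right)} = \frac{13}{z}$
$L + 66 Y{\left(v \right)} = -46 + 66 \frac{13}{\sqrt{6}} = -46 + 66 \cdot 13 \frac{\sqrt{6}}{6} = -46 + 66 \frac{13 \sqrt{6}}{6} = -46 + 143 \sqrt{6}$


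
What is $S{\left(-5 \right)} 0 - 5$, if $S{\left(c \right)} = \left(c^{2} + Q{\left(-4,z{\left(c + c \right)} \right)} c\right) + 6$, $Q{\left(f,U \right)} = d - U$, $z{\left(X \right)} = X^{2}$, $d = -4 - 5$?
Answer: $-5$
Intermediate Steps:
$d = -9$ ($d = -4 - 5 = -9$)
$Q{\left(f,U \right)} = -9 - U$
$S{\left(c \right)} = 6 + c^{2} + c \left(-9 - 4 c^{2}\right)$ ($S{\left(c \right)} = \left(c^{2} + \left(-9 - \left(c + c\right)^{2}\right) c\right) + 6 = \left(c^{2} + \left(-9 - \left(2 c\right)^{2}\right) c\right) + 6 = \left(c^{2} + \left(-9 - 4 c^{2}\right) c\right) + 6 = \left(c^{2} + c \left(-9 - 4 c^{2}\right)\right) + 6 = 6 + c^{2} + c \left(-9 - 4 c^{2}\right)$)
$S{\left(-5 \right)} 0 - 5 = \left(6 + \left(-5\right)^{2} - - 5 \left(9 + 4 \left(-5\right)^{2}\right)\right) 0 - 5 = \left(6 + 25 - - 5 \left(9 + 4 \cdot 25\right)\right) 0 - 5 = \left(6 + 25 - - 5 \left(9 + 100\right)\right) 0 - 5 = \left(6 + 25 - \left(-5\right) 109\right) 0 - 5 = \left(6 + 25 + 545\right) 0 - 5 = 576 \cdot 0 - 5 = 0 - 5 = -5$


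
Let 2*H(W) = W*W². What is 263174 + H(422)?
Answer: 37838898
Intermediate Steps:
H(W) = W³/2 (H(W) = (W*W²)/2 = W³/2)
263174 + H(422) = 263174 + (½)*422³ = 263174 + (½)*75151448 = 263174 + 37575724 = 37838898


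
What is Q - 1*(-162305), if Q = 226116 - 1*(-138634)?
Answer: 527055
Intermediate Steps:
Q = 364750 (Q = 226116 + 138634 = 364750)
Q - 1*(-162305) = 364750 - 1*(-162305) = 364750 + 162305 = 527055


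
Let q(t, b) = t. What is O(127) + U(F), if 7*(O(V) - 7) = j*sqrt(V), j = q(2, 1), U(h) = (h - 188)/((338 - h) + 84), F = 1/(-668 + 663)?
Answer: 13836/2111 + 2*sqrt(127)/7 ≈ 9.7741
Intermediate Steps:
F = -1/5 (F = 1/(-5) = -1/5 ≈ -0.20000)
U(h) = (-188 + h)/(422 - h)
j = 2
O(V) = 7 + 2*sqrt(V)/7 (O(V) = 7 + (2*sqrt(V))/7 = 7 + 2*sqrt(V)/7)
O(127) + U(F) = (7 + 2*sqrt(127)/7) + (188 - 1*(-1/5))/(-422 - 1/5) = (7 + 2*sqrt(127)/7) + (188 + 1/5)/(-2111/5) = (7 + 2*sqrt(127)/7) - 5/2111*941/5 = (7 + 2*sqrt(127)/7) - 941/2111 = 13836/2111 + 2*sqrt(127)/7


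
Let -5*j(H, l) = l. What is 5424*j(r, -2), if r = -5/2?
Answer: 10848/5 ≈ 2169.6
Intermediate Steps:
r = -5/2 (r = -5*½ = -5/2 ≈ -2.5000)
j(H, l) = -l/5
5424*j(r, -2) = 5424*(-⅕*(-2)) = 5424*(⅖) = 10848/5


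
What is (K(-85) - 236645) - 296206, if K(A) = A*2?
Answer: -533021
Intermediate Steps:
K(A) = 2*A
(K(-85) - 236645) - 296206 = (2*(-85) - 236645) - 296206 = (-170 - 236645) - 296206 = -236815 - 296206 = -533021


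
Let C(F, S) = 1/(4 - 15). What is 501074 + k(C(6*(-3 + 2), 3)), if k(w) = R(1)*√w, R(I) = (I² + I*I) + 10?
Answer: 501074 + 12*I*√11/11 ≈ 5.0107e+5 + 3.6181*I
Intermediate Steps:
C(F, S) = -1/11 (C(F, S) = 1/(-11) = -1/11)
R(I) = 10 + 2*I² (R(I) = (I² + I²) + 10 = 2*I² + 10 = 10 + 2*I²)
k(w) = 12*√w (k(w) = (10 + 2*1²)*√w = (10 + 2*1)*√w = (10 + 2)*√w = 12*√w)
501074 + k(C(6*(-3 + 2), 3)) = 501074 + 12*√(-1/11) = 501074 + 12*(I*√11/11) = 501074 + 12*I*√11/11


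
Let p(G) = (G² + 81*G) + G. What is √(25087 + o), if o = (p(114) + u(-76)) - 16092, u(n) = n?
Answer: √31263 ≈ 176.81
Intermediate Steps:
p(G) = G² + 82*G
o = 6176 (o = (114*(82 + 114) - 76) - 16092 = (114*196 - 76) - 16092 = (22344 - 76) - 16092 = 22268 - 16092 = 6176)
√(25087 + o) = √(25087 + 6176) = √31263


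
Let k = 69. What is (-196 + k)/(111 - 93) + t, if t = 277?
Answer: 4859/18 ≈ 269.94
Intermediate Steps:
(-196 + k)/(111 - 93) + t = (-196 + 69)/(111 - 93) + 277 = -127/18 + 277 = 4859/18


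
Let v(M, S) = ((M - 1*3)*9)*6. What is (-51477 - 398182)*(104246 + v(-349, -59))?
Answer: -38328033842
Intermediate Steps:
v(M, S) = -162 + 54*M (v(M, S) = ((M - 3)*9)*6 = ((-3 + M)*9)*6 = (-27 + 9*M)*6 = -162 + 54*M)
(-51477 - 398182)*(104246 + v(-349, -59)) = (-51477 - 398182)*(104246 + (-162 + 54*(-349))) = -449659*(104246 + (-162 - 18846)) = -449659*(104246 - 19008) = -449659*85238 = -38328033842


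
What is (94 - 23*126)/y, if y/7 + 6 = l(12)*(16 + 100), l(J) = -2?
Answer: 1402/833 ≈ 1.6831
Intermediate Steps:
y = -1666 (y = -42 + 7*(-2*(16 + 100)) = -42 + 7*(-2*116) = -42 + 7*(-232) = -42 - 1624 = -1666)
(94 - 23*126)/y = (94 - 23*126)/(-1666) = (94 - 2898)*(-1/1666) = -2804*(-1/1666) = 1402/833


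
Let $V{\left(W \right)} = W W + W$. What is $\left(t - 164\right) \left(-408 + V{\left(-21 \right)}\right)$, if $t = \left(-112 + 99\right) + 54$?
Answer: $-1476$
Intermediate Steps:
$V{\left(W \right)} = W + W^{2}$ ($V{\left(W \right)} = W^{2} + W = W + W^{2}$)
$t = 41$ ($t = -13 + 54 = 41$)
$\left(t - 164\right) \left(-408 + V{\left(-21 \right)}\right) = \left(41 - 164\right) \left(-408 - 21 \left(1 - 21\right)\right) = - 123 \left(-408 - -420\right) = - 123 \left(-408 + 420\right) = \left(-123\right) 12 = -1476$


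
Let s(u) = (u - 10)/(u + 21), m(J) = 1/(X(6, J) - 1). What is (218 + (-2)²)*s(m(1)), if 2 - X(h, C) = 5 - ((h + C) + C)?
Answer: -8658/85 ≈ -101.86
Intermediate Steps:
X(h, C) = -3 + h + 2*C (X(h, C) = 2 - (5 - ((h + C) + C)) = 2 - (5 - ((C + h) + C)) = 2 - (5 - (h + 2*C)) = 2 - (5 + (-h - 2*C)) = 2 - (5 - h - 2*C) = 2 + (-5 + h + 2*C) = -3 + h + 2*C)
m(J) = 1/(2 + 2*J) (m(J) = 1/((-3 + 6 + 2*J) - 1) = 1/((3 + 2*J) - 1) = 1/(2 + 2*J))
s(u) = (-10 + u)/(21 + u)
(218 + (-2)²)*s(m(1)) = (218 + (-2)²)*((-10 + 1/(2*(1 + 1)))/(21 + 1/(2*(1 + 1)))) = (218 + 4)*((-10 + (½)/2)/(21 + (½)/2)) = 222*((-10 + (½)*(½))/(21 + (½)*(½))) = 222*((-10 + ¼)/(21 + ¼)) = 222*(-39/4/(85/4)) = 222*((4/85)*(-39/4)) = 222*(-39/85) = -8658/85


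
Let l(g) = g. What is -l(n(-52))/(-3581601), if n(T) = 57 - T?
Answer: 109/3581601 ≈ 3.0433e-5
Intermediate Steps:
-l(n(-52))/(-3581601) = -(57 - 1*(-52))/(-3581601) = -(57 + 52)*(-1/3581601) = -1*109*(-1/3581601) = -109*(-1/3581601) = 109/3581601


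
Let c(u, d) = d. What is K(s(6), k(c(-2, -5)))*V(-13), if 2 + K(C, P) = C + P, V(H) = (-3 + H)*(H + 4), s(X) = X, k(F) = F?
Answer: -144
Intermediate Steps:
V(H) = (-3 + H)*(4 + H)
K(C, P) = -2 + C + P (K(C, P) = -2 + (C + P) = -2 + C + P)
K(s(6), k(c(-2, -5)))*V(-13) = (-2 + 6 - 5)*(-12 - 13 + (-13)²) = -(-12 - 13 + 169) = -1*144 = -144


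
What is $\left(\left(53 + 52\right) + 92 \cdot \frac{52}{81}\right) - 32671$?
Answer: $- \frac{2633062}{81} \approx -32507.0$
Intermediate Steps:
$\left(\left(53 + 52\right) + 92 \cdot \frac{52}{81}\right) - 32671 = \left(105 + 92 \cdot 52 \cdot \frac{1}{81}\right) - 32671 = \left(105 + 92 \cdot \frac{52}{81}\right) - 32671 = \left(105 + \frac{4784}{81}\right) - 32671 = \frac{13289}{81} - 32671 = - \frac{2633062}{81}$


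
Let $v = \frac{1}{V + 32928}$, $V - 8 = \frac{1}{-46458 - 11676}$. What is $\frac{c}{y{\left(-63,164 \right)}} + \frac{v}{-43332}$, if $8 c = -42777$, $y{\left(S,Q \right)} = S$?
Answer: $\frac{4694597063270831}{55311894707624} \approx 84.875$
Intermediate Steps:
$V = \frac{465071}{58134}$ ($V = 8 + \frac{1}{-46458 - 11676} = 8 + \frac{1}{-58134} = 8 - \frac{1}{58134} = \frac{465071}{58134} \approx 8.0$)
$v = \frac{58134}{1914701423}$ ($v = \frac{1}{\frac{465071}{58134} + 32928} = \frac{1}{\frac{1914701423}{58134}} = \frac{58134}{1914701423} \approx 3.0362 \cdot 10^{-5}$)
$c = - \frac{42777}{8}$ ($c = \frac{1}{8} \left(-42777\right) = - \frac{42777}{8} \approx -5347.1$)
$\frac{c}{y{\left(-63,164 \right)}} + \frac{v}{-43332} = - \frac{42777}{8 \left(-63\right)} + \frac{58134}{1914701423 \left(-43332\right)} = \left(- \frac{42777}{8}\right) \left(- \frac{1}{63}\right) + \frac{58134}{1914701423} \left(- \frac{1}{43332}\right) = \frac{679}{8} - \frac{9689}{13827973676906} = \frac{4694597063270831}{55311894707624}$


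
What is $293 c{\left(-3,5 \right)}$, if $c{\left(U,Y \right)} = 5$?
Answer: $1465$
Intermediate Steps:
$293 c{\left(-3,5 \right)} = 293 \cdot 5 = 1465$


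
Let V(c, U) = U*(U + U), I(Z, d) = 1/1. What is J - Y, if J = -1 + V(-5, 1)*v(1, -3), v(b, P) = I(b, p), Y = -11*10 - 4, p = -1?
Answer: 115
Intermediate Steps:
Y = -114 (Y = -110 - 4 = -114)
I(Z, d) = 1 (I(Z, d) = 1*1 = 1)
v(b, P) = 1
V(c, U) = 2*U² (V(c, U) = U*(2*U) = 2*U²)
J = 1 (J = -1 + (2*1²)*1 = -1 + (2*1)*1 = -1 + 2*1 = -1 + 2 = 1)
J - Y = 1 - 1*(-114) = 1 + 114 = 115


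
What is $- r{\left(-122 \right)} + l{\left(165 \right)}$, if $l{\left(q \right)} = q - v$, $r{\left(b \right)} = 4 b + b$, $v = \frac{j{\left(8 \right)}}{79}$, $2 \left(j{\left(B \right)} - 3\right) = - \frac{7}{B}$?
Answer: $\frac{979559}{1264} \approx 774.97$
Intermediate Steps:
$j{\left(B \right)} = 3 - \frac{7}{2 B}$ ($j{\left(B \right)} = 3 + \frac{\left(-7\right) \frac{1}{B}}{2} = 3 - \frac{7}{2 B}$)
$v = \frac{41}{1264}$ ($v = \frac{3 - \frac{7}{2 \cdot 8}}{79} = \left(3 - \frac{7}{16}\right) \frac{1}{79} = \frac{41}{16} \cdot \frac{1}{79} = \frac{41}{1264} \approx 0.032437$)
$r{\left(b \right)} = 5 b$
$l{\left(q \right)} = - \frac{41}{1264} + q$ ($l{\left(q \right)} = q - \frac{41}{1264} = - \frac{41}{1264} + q$)
$- r{\left(-122 \right)} + l{\left(165 \right)} = - 5 \left(-122\right) + \left(- \frac{41}{1264} + 165\right) = \left(-1\right) \left(-610\right) + \frac{208519}{1264} = 610 + \frac{208519}{1264} = \frac{979559}{1264}$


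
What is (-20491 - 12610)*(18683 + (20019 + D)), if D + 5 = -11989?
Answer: -884061508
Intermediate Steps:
D = -11994 (D = -5 - 11989 = -11994)
(-20491 - 12610)*(18683 + (20019 + D)) = (-20491 - 12610)*(18683 + (20019 - 11994)) = -33101*(18683 + 8025) = -33101*26708 = -884061508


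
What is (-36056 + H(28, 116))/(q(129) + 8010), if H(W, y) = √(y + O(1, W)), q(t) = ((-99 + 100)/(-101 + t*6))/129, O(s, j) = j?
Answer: -3129231948/695404171 ≈ -4.4999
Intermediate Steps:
q(t) = 1/(129*(-101 + 6*t)) (q(t) = (1/(-101 + 6*t))*(1/129) = (1/129)/(-101 + 6*t) = 1/(129*(-101 + 6*t)))
H(W, y) = √(W + y) (H(W, y) = √(y + W) = √(W + y))
(-36056 + H(28, 116))/(q(129) + 8010) = (-36056 + √(28 + 116))/(1/(129*(-101 + 6*129)) + 8010) = (-36056 + √144)/(1/(129*(-101 + 774)) + 8010) = (-36056 + 12)/((1/129)/673 + 8010) = -36044/((1/129)*(1/673) + 8010) = -36044/(1/86817 + 8010) = -36044/695404171/86817 = -36044*86817/695404171 = -3129231948/695404171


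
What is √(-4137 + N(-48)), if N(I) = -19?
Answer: 2*I*√1039 ≈ 64.467*I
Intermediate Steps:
√(-4137 + N(-48)) = √(-4137 - 19) = √(-4156) = 2*I*√1039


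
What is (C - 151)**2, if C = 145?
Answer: 36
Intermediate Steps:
(C - 151)**2 = (145 - 151)**2 = (-6)**2 = 36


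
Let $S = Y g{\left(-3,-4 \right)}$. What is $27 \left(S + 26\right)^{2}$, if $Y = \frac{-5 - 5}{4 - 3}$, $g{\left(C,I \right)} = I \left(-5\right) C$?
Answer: $10580652$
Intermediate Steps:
$g{\left(C,I \right)} = - 5 C I$ ($g{\left(C,I \right)} = - 5 I C = - 5 C I$)
$Y = -10$ ($Y = - \frac{10}{1} = \left(-10\right) 1 = -10$)
$S = 600$ ($S = - 10 \left(\left(-5\right) \left(-3\right) \left(-4\right)\right) = \left(-10\right) \left(-60\right) = 600$)
$27 \left(S + 26\right)^{2} = 27 \left(600 + 26\right)^{2} = 27 \cdot 626^{2} = 27 \cdot 391876 = 10580652$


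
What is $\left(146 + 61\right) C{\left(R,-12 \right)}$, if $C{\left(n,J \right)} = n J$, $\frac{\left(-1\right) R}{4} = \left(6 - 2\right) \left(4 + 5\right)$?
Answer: $357696$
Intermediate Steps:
$R = -144$ ($R = - 4 \left(6 - 2\right) \left(4 + 5\right) = - 4 \cdot 4 \cdot 9 = \left(-4\right) 36 = -144$)
$C{\left(n,J \right)} = J n$
$\left(146 + 61\right) C{\left(R,-12 \right)} = \left(146 + 61\right) \left(\left(-12\right) \left(-144\right)\right) = 207 \cdot 1728 = 357696$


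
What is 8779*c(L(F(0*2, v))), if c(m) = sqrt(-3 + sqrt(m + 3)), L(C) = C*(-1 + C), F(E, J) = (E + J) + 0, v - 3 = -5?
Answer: 0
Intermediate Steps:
v = -2 (v = 3 - 5 = -2)
F(E, J) = E + J
c(m) = sqrt(-3 + sqrt(3 + m))
8779*c(L(F(0*2, v))) = 8779*sqrt(-3 + sqrt(3 + (0*2 - 2)*(-1 + (0*2 - 2)))) = 8779*sqrt(-3 + sqrt(3 + (0 - 2)*(-1 + (0 - 2)))) = 8779*sqrt(-3 + sqrt(3 - 2*(-1 - 2))) = 8779*sqrt(-3 + sqrt(3 - 2*(-3))) = 8779*sqrt(-3 + sqrt(3 + 6)) = 8779*sqrt(-3 + sqrt(9)) = 8779*sqrt(-3 + 3) = 8779*sqrt(0) = 8779*0 = 0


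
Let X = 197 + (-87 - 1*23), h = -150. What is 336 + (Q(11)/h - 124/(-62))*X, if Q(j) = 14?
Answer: 12547/25 ≈ 501.88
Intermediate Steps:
X = 87 (X = 197 + (-87 - 23) = 197 - 110 = 87)
336 + (Q(11)/h - 124/(-62))*X = 336 + (14/(-150) - 124/(-62))*87 = 336 + (14*(-1/150) - 124*(-1/62))*87 = 336 + (-7/75 + 2)*87 = 336 + (143/75)*87 = 336 + 4147/25 = 12547/25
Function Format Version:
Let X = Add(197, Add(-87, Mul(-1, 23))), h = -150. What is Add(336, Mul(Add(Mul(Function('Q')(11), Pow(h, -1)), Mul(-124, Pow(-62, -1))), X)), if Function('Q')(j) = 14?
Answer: Rational(12547, 25) ≈ 501.88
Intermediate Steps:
X = 87 (X = Add(197, Add(-87, -23)) = Add(197, -110) = 87)
Add(336, Mul(Add(Mul(Function('Q')(11), Pow(h, -1)), Mul(-124, Pow(-62, -1))), X)) = Add(336, Mul(Add(Mul(14, Pow(-150, -1)), Mul(-124, Pow(-62, -1))), 87)) = Add(336, Mul(Add(Mul(14, Rational(-1, 150)), Mul(-124, Rational(-1, 62))), 87)) = Add(336, Mul(Add(Rational(-7, 75), 2), 87)) = Add(336, Mul(Rational(143, 75), 87)) = Add(336, Rational(4147, 25)) = Rational(12547, 25)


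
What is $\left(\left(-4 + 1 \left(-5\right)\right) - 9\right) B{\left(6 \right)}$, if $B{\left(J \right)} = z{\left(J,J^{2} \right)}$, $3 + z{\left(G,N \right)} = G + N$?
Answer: $-702$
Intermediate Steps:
$z{\left(G,N \right)} = -3 + G + N$ ($z{\left(G,N \right)} = -3 + \left(G + N\right) = -3 + G + N$)
$B{\left(J \right)} = -3 + J + J^{2}$
$\left(\left(-4 + 1 \left(-5\right)\right) - 9\right) B{\left(6 \right)} = \left(\left(-4 + 1 \left(-5\right)\right) - 9\right) \left(-3 + 6 + 6^{2}\right) = \left(\left(-4 - 5\right) - 9\right) \left(-3 + 6 + 36\right) = \left(-9 - 9\right) 39 = \left(-18\right) 39 = -702$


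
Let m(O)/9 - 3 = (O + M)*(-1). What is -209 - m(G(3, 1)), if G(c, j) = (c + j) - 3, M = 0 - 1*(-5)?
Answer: -182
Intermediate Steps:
M = 5 (M = 0 + 5 = 5)
G(c, j) = -3 + c + j
m(O) = -18 - 9*O (m(O) = 27 + 9*((O + 5)*(-1)) = 27 + 9*((5 + O)*(-1)) = 27 + 9*(-5 - O) = 27 + (-45 - 9*O) = -18 - 9*O)
-209 - m(G(3, 1)) = -209 - (-18 - 9*(-3 + 3 + 1)) = -209 - (-18 - 9*1) = -209 - (-18 - 9) = -209 - 1*(-27) = -209 + 27 = -182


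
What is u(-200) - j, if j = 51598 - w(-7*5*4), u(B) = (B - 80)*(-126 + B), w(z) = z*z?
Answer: 59282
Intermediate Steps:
w(z) = z²
u(B) = (-126 + B)*(-80 + B) (u(B) = (-80 + B)*(-126 + B) = (-126 + B)*(-80 + B))
j = 31998 (j = 51598 - (-7*5*4)² = 51598 - (-35*4)² = 51598 - 1*(-140)² = 51598 - 1*19600 = 51598 - 19600 = 31998)
u(-200) - j = (10080 + (-200)² - 206*(-200)) - 1*31998 = (10080 + 40000 + 41200) - 31998 = 91280 - 31998 = 59282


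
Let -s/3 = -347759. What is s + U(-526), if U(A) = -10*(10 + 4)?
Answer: 1043137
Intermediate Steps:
s = 1043277 (s = -3*(-347759) = 1043277)
U(A) = -140 (U(A) = -10*14 = -140)
s + U(-526) = 1043277 - 140 = 1043137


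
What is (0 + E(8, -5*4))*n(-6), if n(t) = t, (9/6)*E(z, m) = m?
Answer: 80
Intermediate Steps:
E(z, m) = 2*m/3
(0 + E(8, -5*4))*n(-6) = (0 + 2*(-5*4)/3)*(-6) = (0 + (⅔)*(-20))*(-6) = (0 - 40/3)*(-6) = -40/3*(-6) = 80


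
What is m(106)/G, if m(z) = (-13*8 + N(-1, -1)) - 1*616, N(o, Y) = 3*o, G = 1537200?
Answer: -241/512400 ≈ -0.00047034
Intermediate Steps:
m(z) = -723 (m(z) = (-13*8 + 3*(-1)) - 1*616 = (-104 - 3) - 616 = -107 - 616 = -723)
m(106)/G = -723/1537200 = -723*1/1537200 = -241/512400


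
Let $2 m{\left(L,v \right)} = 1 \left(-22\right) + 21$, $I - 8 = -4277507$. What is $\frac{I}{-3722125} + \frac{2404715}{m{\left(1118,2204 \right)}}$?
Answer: $- \frac{17901295361251}{3722125} \approx -4.8094 \cdot 10^{6}$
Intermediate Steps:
$I = -4277499$ ($I = 8 - 4277507 = -4277499$)
$m{\left(L,v \right)} = - \frac{1}{2}$ ($m{\left(L,v \right)} = \frac{1 \left(-22\right) + 21}{2} = \frac{-22 + 21}{2} = \frac{1}{2} \left(-1\right) = - \frac{1}{2}$)
$\frac{I}{-3722125} + \frac{2404715}{m{\left(1118,2204 \right)}} = - \frac{4277499}{-3722125} + \frac{2404715}{- \frac{1}{2}} = \left(-4277499\right) \left(- \frac{1}{3722125}\right) + 2404715 \left(-2\right) = \frac{4277499}{3722125} - 4809430 = - \frac{17901295361251}{3722125}$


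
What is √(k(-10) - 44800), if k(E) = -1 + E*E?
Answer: I*√44701 ≈ 211.43*I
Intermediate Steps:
k(E) = -1 + E²
√(k(-10) - 44800) = √((-1 + (-10)²) - 44800) = √((-1 + 100) - 44800) = √(99 - 44800) = √(-44701) = I*√44701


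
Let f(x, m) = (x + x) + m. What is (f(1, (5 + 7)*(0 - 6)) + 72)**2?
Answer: 4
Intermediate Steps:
f(x, m) = m + 2*x (f(x, m) = 2*x + m = m + 2*x)
(f(1, (5 + 7)*(0 - 6)) + 72)**2 = (((5 + 7)*(0 - 6) + 2*1) + 72)**2 = ((12*(-6) + 2) + 72)**2 = ((-72 + 2) + 72)**2 = (-70 + 72)**2 = 2**2 = 4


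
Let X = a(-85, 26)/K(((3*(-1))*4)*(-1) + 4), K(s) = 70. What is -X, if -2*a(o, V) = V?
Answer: 13/70 ≈ 0.18571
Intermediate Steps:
a(o, V) = -V/2
X = -13/70 (X = -1/2*26/70 = -13*1/70 = -13/70 ≈ -0.18571)
-X = -1*(-13/70) = 13/70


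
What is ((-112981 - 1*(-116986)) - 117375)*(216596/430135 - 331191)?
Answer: 3230061496861386/86027 ≈ 3.7547e+10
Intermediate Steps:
((-112981 - 1*(-116986)) - 117375)*(216596/430135 - 331191) = ((-112981 + 116986) - 117375)*(216596*(1/430135) - 331191) = (4005 - 117375)*(216596/430135 - 331191) = -113370*(-142456624189/430135) = 3230061496861386/86027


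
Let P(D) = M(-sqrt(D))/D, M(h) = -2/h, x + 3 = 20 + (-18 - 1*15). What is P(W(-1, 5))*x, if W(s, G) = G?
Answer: -32*sqrt(5)/25 ≈ -2.8622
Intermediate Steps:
x = -16 (x = -3 + (20 + (-18 - 1*15)) = -3 + (20 + (-18 - 15)) = -3 + (20 - 33) = -3 - 13 = -16)
P(D) = 2/D**(3/2) (P(D) = (-2*(-1/sqrt(D)))/D = (-(-2)/sqrt(D))/D = (2/sqrt(D))/D = 2/D**(3/2))
P(W(-1, 5))*x = (2/5**(3/2))*(-16) = (2*(sqrt(5)/25))*(-16) = (2*sqrt(5)/25)*(-16) = -32*sqrt(5)/25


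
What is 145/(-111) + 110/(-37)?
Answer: -475/111 ≈ -4.2793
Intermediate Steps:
145/(-111) + 110/(-37) = 145*(-1/111) + 110*(-1/37) = -145/111 - 110/37 = -475/111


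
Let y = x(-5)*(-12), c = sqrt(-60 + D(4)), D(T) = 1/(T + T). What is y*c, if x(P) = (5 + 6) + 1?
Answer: -36*I*sqrt(958) ≈ -1114.3*I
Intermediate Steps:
x(P) = 12 (x(P) = 11 + 1 = 12)
D(T) = 1/(2*T)
c = I*sqrt(958)/4 (c = sqrt(-60 + (1/2)/4) = sqrt(-60 + (1/2)*(1/4)) = sqrt(-60 + 1/8) = sqrt(-479/8) = I*sqrt(958)/4 ≈ 7.7379*I)
y = -144 (y = 12*(-12) = -144)
y*c = -36*I*sqrt(958)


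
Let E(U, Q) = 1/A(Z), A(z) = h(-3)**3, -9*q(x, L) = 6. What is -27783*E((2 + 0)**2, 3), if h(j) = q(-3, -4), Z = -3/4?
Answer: 750141/8 ≈ 93768.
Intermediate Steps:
q(x, L) = -2/3 (q(x, L) = -1/9*6 = -2/3)
Z = -3/4 (Z = -3*1/4 = -3/4 ≈ -0.75000)
h(j) = -2/3
A(z) = -8/27 (A(z) = (-2/3)**3 = -8/27)
E(U, Q) = -27/8 (E(U, Q) = 1/(-8/27) = -27/8)
-27783*E((2 + 0)**2, 3) = -27783*(-27/8) = 750141/8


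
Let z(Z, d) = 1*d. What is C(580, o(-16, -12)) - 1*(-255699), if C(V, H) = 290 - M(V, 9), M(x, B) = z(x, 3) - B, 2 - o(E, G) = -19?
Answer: 255995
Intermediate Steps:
o(E, G) = 21 (o(E, G) = 2 - 1*(-19) = 2 + 19 = 21)
z(Z, d) = d
M(x, B) = 3 - B
C(V, H) = 296 (C(V, H) = 290 - (3 - 1*9) = 290 - (3 - 9) = 290 - 1*(-6) = 290 + 6 = 296)
C(580, o(-16, -12)) - 1*(-255699) = 296 - 1*(-255699) = 296 + 255699 = 255995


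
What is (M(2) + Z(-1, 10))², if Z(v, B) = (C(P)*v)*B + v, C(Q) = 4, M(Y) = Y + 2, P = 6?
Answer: 1369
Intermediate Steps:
M(Y) = 2 + Y
Z(v, B) = v + 4*B*v (Z(v, B) = (4*v)*B + v = 4*B*v + v = v + 4*B*v)
(M(2) + Z(-1, 10))² = ((2 + 2) - (1 + 4*10))² = (4 - (1 + 40))² = (4 - 1*41)² = (4 - 41)² = (-37)² = 1369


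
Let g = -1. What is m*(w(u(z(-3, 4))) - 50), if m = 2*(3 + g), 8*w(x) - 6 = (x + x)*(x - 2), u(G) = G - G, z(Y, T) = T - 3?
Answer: -197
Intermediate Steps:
z(Y, T) = -3 + T
u(G) = 0
w(x) = 3/4 + x*(-2 + x)/4 (w(x) = 3/4 + ((x + x)*(x - 2))/8 = 3/4 + ((2*x)*(-2 + x))/8 = 3/4 + (2*x*(-2 + x))/8 = 3/4 + x*(-2 + x)/4)
m = 4 (m = 2*(3 - 1) = 2*2 = 4)
m*(w(u(z(-3, 4))) - 50) = 4*((3/4 - 1/2*0 + (1/4)*0**2) - 50) = 4*((3/4 + 0 + (1/4)*0) - 50) = 4*((3/4 + 0 + 0) - 50) = 4*(3/4 - 50) = 4*(-197/4) = -197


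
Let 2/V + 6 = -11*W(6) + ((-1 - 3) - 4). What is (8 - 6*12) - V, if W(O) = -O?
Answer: -1665/26 ≈ -64.038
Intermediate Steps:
V = 1/26 (V = 2/(-6 + (-(-11)*6 + ((-1 - 3) - 4))) = 2/(-6 + (-11*(-6) + (-4 - 4))) = 2/(-6 + (66 - 8)) = 2/(-6 + 58) = 2/52 = 2*(1/52) = 1/26 ≈ 0.038462)
(8 - 6*12) - V = (8 - 6*12) - 1*1/26 = (8 - 72) - 1/26 = -64 - 1/26 = -1665/26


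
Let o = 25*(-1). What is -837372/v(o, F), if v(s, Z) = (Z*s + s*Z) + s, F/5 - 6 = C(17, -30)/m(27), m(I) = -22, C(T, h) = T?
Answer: 4605546/7325 ≈ 628.74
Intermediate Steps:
o = -25
F = 575/22 (F = 30 + 5*(17/(-22)) = 30 + 5*(17*(-1/22)) = 30 + 5*(-17/22) = 30 - 85/22 = 575/22 ≈ 26.136)
v(s, Z) = s + 2*Z*s (v(s, Z) = (Z*s + Z*s) + s = 2*Z*s + s = s + 2*Z*s)
-837372/v(o, F) = -837372*(-1/(25*(1 + 2*(575/22)))) = -837372*(-1/(25*(1 + 575/11))) = -837372/((-25*586/11)) = -837372/(-14650/11) = -837372*(-11/14650) = 4605546/7325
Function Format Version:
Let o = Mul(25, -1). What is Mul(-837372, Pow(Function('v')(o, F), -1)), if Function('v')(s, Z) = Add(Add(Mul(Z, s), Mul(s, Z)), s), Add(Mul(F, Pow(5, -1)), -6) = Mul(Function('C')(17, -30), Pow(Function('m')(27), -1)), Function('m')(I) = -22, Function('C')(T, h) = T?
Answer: Rational(4605546, 7325) ≈ 628.74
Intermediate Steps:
o = -25
F = Rational(575, 22) (F = Add(30, Mul(5, Mul(17, Pow(-22, -1)))) = Add(30, Mul(5, Mul(17, Rational(-1, 22)))) = Add(30, Mul(5, Rational(-17, 22))) = Add(30, Rational(-85, 22)) = Rational(575, 22) ≈ 26.136)
Function('v')(s, Z) = Add(s, Mul(2, Z, s)) (Function('v')(s, Z) = Add(Add(Mul(Z, s), Mul(Z, s)), s) = Add(Mul(2, Z, s), s) = Add(s, Mul(2, Z, s)))
Mul(-837372, Pow(Function('v')(o, F), -1)) = Mul(-837372, Pow(Mul(-25, Add(1, Mul(2, Rational(575, 22)))), -1)) = Mul(-837372, Pow(Mul(-25, Add(1, Rational(575, 11))), -1)) = Mul(-837372, Pow(Mul(-25, Rational(586, 11)), -1)) = Mul(-837372, Pow(Rational(-14650, 11), -1)) = Mul(-837372, Rational(-11, 14650)) = Rational(4605546, 7325)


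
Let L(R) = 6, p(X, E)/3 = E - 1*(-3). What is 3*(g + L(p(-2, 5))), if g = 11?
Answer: 51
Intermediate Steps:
p(X, E) = 9 + 3*E (p(X, E) = 3*(E - 1*(-3)) = 3*(E + 3) = 3*(3 + E) = 9 + 3*E)
3*(g + L(p(-2, 5))) = 3*(11 + 6) = 3*17 = 51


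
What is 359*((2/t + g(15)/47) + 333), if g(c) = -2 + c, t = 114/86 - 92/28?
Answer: 1653817147/13865 ≈ 1.1928e+5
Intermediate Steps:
t = -590/301 (t = 114*(1/86) - 92*1/28 = 57/43 - 23/7 = -590/301 ≈ -1.9601)
359*((2/t + g(15)/47) + 333) = 359*((2/(-590/301) + (-2 + 15)/47) + 333) = 359*((2*(-301/590) + 13*(1/47)) + 333) = 359*((-301/295 + 13/47) + 333) = 359*(-10312/13865 + 333) = 359*(4606733/13865) = 1653817147/13865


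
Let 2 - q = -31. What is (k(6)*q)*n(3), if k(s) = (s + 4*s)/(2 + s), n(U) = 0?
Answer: 0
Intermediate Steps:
k(s) = 5*s/(2 + s) (k(s) = (5*s)/(2 + s) = 5*s/(2 + s))
q = 33 (q = 2 - 1*(-31) = 2 + 31 = 33)
(k(6)*q)*n(3) = ((5*6/(2 + 6))*33)*0 = ((5*6/8)*33)*0 = ((5*6*(⅛))*33)*0 = ((15/4)*33)*0 = (495/4)*0 = 0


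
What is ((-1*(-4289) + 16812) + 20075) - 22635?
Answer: 18541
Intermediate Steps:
((-1*(-4289) + 16812) + 20075) - 22635 = ((4289 + 16812) + 20075) - 22635 = (21101 + 20075) - 22635 = 41176 - 22635 = 18541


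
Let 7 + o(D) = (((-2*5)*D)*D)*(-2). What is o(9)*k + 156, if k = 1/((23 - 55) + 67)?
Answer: 7073/35 ≈ 202.09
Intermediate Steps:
k = 1/35 (k = 1/(-32 + 67) = 1/35 ≈ 0.028571)
o(D) = -7 + 20*D² (o(D) = -7 + (((-2*5)*D)*D)*(-2) = -7 + ((-10*D)*D)*(-2) = -7 - 10*D²*(-2) = -7 + 20*D²)
o(9)*k + 156 = (-7 + 20*9²)*(1/35) + 156 = (-7 + 20*81)*(1/35) + 156 = (-7 + 1620)*(1/35) + 156 = 1613*(1/35) + 156 = 1613/35 + 156 = 7073/35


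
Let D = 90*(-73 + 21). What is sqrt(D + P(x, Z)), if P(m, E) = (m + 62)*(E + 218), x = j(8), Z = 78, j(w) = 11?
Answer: 92*sqrt(2) ≈ 130.11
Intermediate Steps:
D = -4680 (D = 90*(-52) = -4680)
x = 11
P(m, E) = (62 + m)*(218 + E)
sqrt(D + P(x, Z)) = sqrt(-4680 + (13516 + 62*78 + 218*11 + 78*11)) = sqrt(-4680 + (13516 + 4836 + 2398 + 858)) = sqrt(-4680 + 21608) = sqrt(16928) = 92*sqrt(2)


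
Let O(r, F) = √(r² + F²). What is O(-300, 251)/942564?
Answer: √153001/942564 ≈ 0.00041499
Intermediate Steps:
O(r, F) = √(F² + r²)
O(-300, 251)/942564 = √(251² + (-300)²)/942564 = √(63001 + 90000)*(1/942564) = √153001*(1/942564) = √153001/942564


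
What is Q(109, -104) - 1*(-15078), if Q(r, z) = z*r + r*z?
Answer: -7594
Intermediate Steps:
Q(r, z) = 2*r*z (Q(r, z) = r*z + r*z = 2*r*z)
Q(109, -104) - 1*(-15078) = 2*109*(-104) - 1*(-15078) = -22672 + 15078 = -7594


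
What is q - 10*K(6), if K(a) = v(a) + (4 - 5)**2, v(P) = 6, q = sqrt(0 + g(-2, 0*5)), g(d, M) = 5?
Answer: -70 + sqrt(5) ≈ -67.764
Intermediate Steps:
q = sqrt(5) (q = sqrt(0 + 5) = sqrt(5) ≈ 2.2361)
K(a) = 7 (K(a) = 6 + (4 - 5)**2 = 6 + (-1)**2 = 6 + 1 = 7)
q - 10*K(6) = sqrt(5) - 10*7 = sqrt(5) - 70 = -70 + sqrt(5)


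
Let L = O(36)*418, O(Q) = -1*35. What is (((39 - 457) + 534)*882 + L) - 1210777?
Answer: -1123095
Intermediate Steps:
O(Q) = -35
L = -14630 (L = -35*418 = -14630)
(((39 - 457) + 534)*882 + L) - 1210777 = (((39 - 457) + 534)*882 - 14630) - 1210777 = ((-418 + 534)*882 - 14630) - 1210777 = (116*882 - 14630) - 1210777 = (102312 - 14630) - 1210777 = 87682 - 1210777 = -1123095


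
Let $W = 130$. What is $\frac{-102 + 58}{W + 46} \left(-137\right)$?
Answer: $\frac{137}{4} \approx 34.25$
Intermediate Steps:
$\frac{-102 + 58}{W + 46} \left(-137\right) = \frac{-102 + 58}{130 + 46} \left(-137\right) = - \frac{44}{176} \left(-137\right) = \left(-44\right) \frac{1}{176} \left(-137\right) = \left(- \frac{1}{4}\right) \left(-137\right) = \frac{137}{4}$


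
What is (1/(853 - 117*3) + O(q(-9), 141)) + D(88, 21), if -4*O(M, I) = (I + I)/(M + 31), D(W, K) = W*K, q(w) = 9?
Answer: 37072489/20080 ≈ 1846.2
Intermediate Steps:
D(W, K) = K*W
O(M, I) = -I/(2*(31 + M)) (O(M, I) = -(I + I)/(4*(M + 31)) = -2*I/(4*(31 + M)) = -I/(2*(31 + M)))
(1/(853 - 117*3) + O(q(-9), 141)) + D(88, 21) = (1/(853 - 117*3) - 1*141/(62 + 2*9)) + 21*88 = (1/(853 - 351) - 1*141/(62 + 18)) + 1848 = (1/502 - 1*141/80) + 1848 = (1/502 - 1*141*1/80) + 1848 = (1/502 - 141/80) + 1848 = -35351/20080 + 1848 = 37072489/20080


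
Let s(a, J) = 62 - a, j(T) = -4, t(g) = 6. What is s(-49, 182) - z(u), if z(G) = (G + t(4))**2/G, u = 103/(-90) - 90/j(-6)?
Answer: 3284834/43245 ≈ 75.959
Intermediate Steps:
u = 961/45 (u = 103/(-90) - 90/(-4) = 103*(-1/90) - 90*(-1/4) = -103/90 + 45/2 = 961/45 ≈ 21.356)
z(G) = (6 + G)**2/G (z(G) = (G + 6)**2/G = (6 + G)**2/G)
s(-49, 182) - z(u) = (62 - 1*(-49)) - (6 + 961/45)**2/961/45 = (62 + 49) - 45*(1231/45)**2/961 = 111 - 45*1515361/(961*2025) = 111 - 1*1515361/43245 = 111 - 1515361/43245 = 3284834/43245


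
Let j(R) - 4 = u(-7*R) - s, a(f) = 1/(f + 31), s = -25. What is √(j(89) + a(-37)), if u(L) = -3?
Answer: √930/6 ≈ 5.0826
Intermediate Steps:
a(f) = 1/(31 + f)
j(R) = 26 (j(R) = 4 + (-3 - 1*(-25)) = 4 + (-3 + 25) = 4 + 22 = 26)
√(j(89) + a(-37)) = √(26 + 1/(31 - 37)) = √(26 + 1/(-6)) = √(26 - ⅙) = √(155/6) = √930/6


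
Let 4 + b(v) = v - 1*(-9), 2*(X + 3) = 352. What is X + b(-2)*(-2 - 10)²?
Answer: 605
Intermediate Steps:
X = 173 (X = -3 + (½)*352 = -3 + 176 = 173)
b(v) = 5 + v (b(v) = -4 + (v - 1*(-9)) = -4 + (v + 9) = -4 + (9 + v) = 5 + v)
X + b(-2)*(-2 - 10)² = 173 + (5 - 2)*(-2 - 10)² = 173 + 3*(-12)² = 173 + 3*144 = 173 + 432 = 605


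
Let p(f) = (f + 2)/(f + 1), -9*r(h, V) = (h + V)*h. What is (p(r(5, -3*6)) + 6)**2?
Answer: 277729/5476 ≈ 50.717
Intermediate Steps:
r(h, V) = -h*(V + h)/9 (r(h, V) = -(h + V)*h/9 = -(V + h)*h/9 = -h*(V + h)/9)
p(f) = (2 + f)/(1 + f)
(p(r(5, -3*6)) + 6)**2 = ((2 - 1/9*5*(-3*6 + 5))/(1 - 1/9*5*(-3*6 + 5)) + 6)**2 = ((2 - 1/9*5*(-18 + 5))/(1 - 1/9*5*(-18 + 5)) + 6)**2 = ((2 - 1/9*5*(-13))/(1 - 1/9*5*(-13)) + 6)**2 = ((2 + 65/9)/(1 + 65/9) + 6)**2 = ((83/9)/(74/9) + 6)**2 = ((9/74)*(83/9) + 6)**2 = (83/74 + 6)**2 = (527/74)**2 = 277729/5476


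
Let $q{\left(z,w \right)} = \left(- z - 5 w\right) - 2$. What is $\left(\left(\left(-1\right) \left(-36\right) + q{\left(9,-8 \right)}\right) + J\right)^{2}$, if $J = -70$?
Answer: $25$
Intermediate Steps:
$q{\left(z,w \right)} = -2 - z - 5 w$
$\left(\left(\left(-1\right) \left(-36\right) + q{\left(9,-8 \right)}\right) + J\right)^{2} = \left(\left(\left(-1\right) \left(-36\right) - -29\right) - 70\right)^{2} = \left(\left(36 - -29\right) - 70\right)^{2} = \left(\left(36 + 29\right) - 70\right)^{2} = \left(65 - 70\right)^{2} = \left(-5\right)^{2} = 25$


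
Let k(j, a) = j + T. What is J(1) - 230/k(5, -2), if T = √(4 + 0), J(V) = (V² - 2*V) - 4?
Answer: -265/7 ≈ -37.857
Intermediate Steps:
J(V) = -4 + V² - 2*V
T = 2 (T = √4 = 2)
k(j, a) = 2 + j (k(j, a) = j + 2 = 2 + j)
J(1) - 230/k(5, -2) = (-4 + 1² - 2*1) - 230/(2 + 5) = (-4 + 1 - 2) - 230/7 = -5 - 230/7 = -265/7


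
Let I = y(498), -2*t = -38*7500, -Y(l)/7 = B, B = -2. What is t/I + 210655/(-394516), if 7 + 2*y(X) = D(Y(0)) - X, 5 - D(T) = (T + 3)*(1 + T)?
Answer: -22519220905/59571916 ≈ -378.02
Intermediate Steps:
Y(l) = 14 (Y(l) = -7*(-2) = 14)
D(T) = 5 - (1 + T)*(3 + T) (D(T) = 5 - (T + 3)*(1 + T) = 5 - (3 + T)*(1 + T) = 5 - (1 + T)*(3 + T))
t = 142500 (t = -(-19)*7500 = -1/2*(-285000) = 142500)
y(X) = -257/2 - X/2 (y(X) = -7/2 + ((2 - 1*14**2 - 4*14) - X)/2 = -7/2 + ((2 - 1*196 - 56) - X)/2 = -7/2 + ((2 - 196 - 56) - X)/2 = -7/2 + (-250 - X)/2 = -7/2 + (-125 - X/2) = -257/2 - X/2)
I = -755/2 (I = -257/2 - 1/2*498 = -257/2 - 249 = -755/2 ≈ -377.50)
t/I + 210655/(-394516) = 142500/(-755/2) + 210655/(-394516) = 142500*(-2/755) + 210655*(-1/394516) = -57000/151 - 210655/394516 = -22519220905/59571916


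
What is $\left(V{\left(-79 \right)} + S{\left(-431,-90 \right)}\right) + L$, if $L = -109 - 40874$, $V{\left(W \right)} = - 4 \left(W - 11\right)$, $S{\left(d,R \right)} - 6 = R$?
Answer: $-40707$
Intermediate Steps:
$S{\left(d,R \right)} = 6 + R$
$V{\left(W \right)} = 44 - 4 W$ ($V{\left(W \right)} = - 4 \left(-11 + W\right) = 44 - 4 W$)
$L = -40983$ ($L = -109 - 40874 = -40983$)
$\left(V{\left(-79 \right)} + S{\left(-431,-90 \right)}\right) + L = \left(\left(44 - -316\right) + \left(6 - 90\right)\right) - 40983 = \left(\left(44 + 316\right) - 84\right) - 40983 = \left(360 - 84\right) - 40983 = 276 - 40983 = -40707$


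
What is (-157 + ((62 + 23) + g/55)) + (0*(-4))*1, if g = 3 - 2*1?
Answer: -3959/55 ≈ -71.982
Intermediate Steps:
g = 1 (g = 3 - 2 = 1)
(-157 + ((62 + 23) + g/55)) + (0*(-4))*1 = (-157 + ((62 + 23) + 1/55)) + (0*(-4))*1 = (-157 + (85 + 1*(1/55))) + 0*1 = (-157 + (85 + 1/55)) + 0 = (-157 + 4676/55) + 0 = -3959/55 + 0 = -3959/55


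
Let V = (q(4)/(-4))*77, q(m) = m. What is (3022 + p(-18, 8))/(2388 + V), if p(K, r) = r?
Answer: 3030/2311 ≈ 1.3111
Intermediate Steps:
V = -77 (V = (4/(-4))*77 = (4*(-¼))*77 = -1*77 = -77)
(3022 + p(-18, 8))/(2388 + V) = (3022 + 8)/(2388 - 77) = 3030/2311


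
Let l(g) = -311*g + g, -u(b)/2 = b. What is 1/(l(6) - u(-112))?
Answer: -1/2084 ≈ -0.00047985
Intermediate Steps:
u(b) = -2*b
l(g) = -310*g
1/(l(6) - u(-112)) = 1/(-310*6 - (-2)*(-112)) = 1/(-1860 - 1*224) = 1/(-1860 - 224) = 1/(-2084) = -1/2084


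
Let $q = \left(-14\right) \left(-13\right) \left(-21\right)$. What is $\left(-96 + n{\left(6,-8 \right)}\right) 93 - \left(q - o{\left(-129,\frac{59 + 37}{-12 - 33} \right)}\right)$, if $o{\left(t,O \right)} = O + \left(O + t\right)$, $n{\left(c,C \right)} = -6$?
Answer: $- \frac{86959}{15} \approx -5797.3$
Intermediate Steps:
$o{\left(t,O \right)} = t + 2 O$
$q = -3822$ ($q = 182 \left(-21\right) = -3822$)
$\left(-96 + n{\left(6,-8 \right)}\right) 93 - \left(q - o{\left(-129,\frac{59 + 37}{-12 - 33} \right)}\right) = \left(-96 - 6\right) 93 - \left(-3822 - \left(-129 + 2 \frac{59 + 37}{-12 - 33}\right)\right) = \left(-102\right) 93 - \left(-3822 - \left(-129 + 2 \frac{96}{-45}\right)\right) = -9486 - \left(-3822 - \left(-129 + 2 \cdot 96 \left(- \frac{1}{45}\right)\right)\right) = -9486 - \left(-3822 - \left(-129 + 2 \left(- \frac{32}{15}\right)\right)\right) = -9486 - \left(-3822 - \left(-129 - \frac{64}{15}\right)\right) = -9486 - \left(-3822 - - \frac{1999}{15}\right) = -9486 - \left(-3822 + \frac{1999}{15}\right) = -9486 - - \frac{55331}{15} = -9486 + \frac{55331}{15} = - \frac{86959}{15}$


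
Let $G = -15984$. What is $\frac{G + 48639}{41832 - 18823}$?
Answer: $\frac{4665}{3287} \approx 1.4192$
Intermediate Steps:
$\frac{G + 48639}{41832 - 18823} = \frac{-15984 + 48639}{41832 - 18823} = \frac{32655}{23009} = 32655 \cdot \frac{1}{23009} = \frac{4665}{3287}$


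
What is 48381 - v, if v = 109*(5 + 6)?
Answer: 47182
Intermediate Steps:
v = 1199 (v = 109*11 = 1199)
48381 - v = 48381 - 1*1199 = 48381 - 1199 = 47182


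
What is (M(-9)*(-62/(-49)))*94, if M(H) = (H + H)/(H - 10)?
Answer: 104904/931 ≈ 112.68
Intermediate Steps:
M(H) = 2*H/(-10 + H) (M(H) = (2*H)/(-10 + H) = 2*H/(-10 + H))
(M(-9)*(-62/(-49)))*94 = ((2*(-9)/(-10 - 9))*(-62/(-49)))*94 = ((2*(-9)/(-19))*(-62*(-1/49)))*94 = ((2*(-9)*(-1/19))*(62/49))*94 = ((18/19)*(62/49))*94 = (1116/931)*94 = 104904/931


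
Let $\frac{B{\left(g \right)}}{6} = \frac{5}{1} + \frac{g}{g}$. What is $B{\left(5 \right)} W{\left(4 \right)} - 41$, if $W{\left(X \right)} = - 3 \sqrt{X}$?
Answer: $-257$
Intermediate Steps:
$B{\left(g \right)} = 36$ ($B{\left(g \right)} = 6 \left(\frac{5}{1} + \frac{g}{g}\right) = 6 \left(5 \cdot 1 + 1\right) = 6 \left(5 + 1\right) = 6 \cdot 6 = 36$)
$B{\left(5 \right)} W{\left(4 \right)} - 41 = 36 \left(- 3 \sqrt{4}\right) - 41 = 36 \left(\left(-3\right) 2\right) - 41 = 36 \left(-6\right) - 41 = -216 - 41 = -257$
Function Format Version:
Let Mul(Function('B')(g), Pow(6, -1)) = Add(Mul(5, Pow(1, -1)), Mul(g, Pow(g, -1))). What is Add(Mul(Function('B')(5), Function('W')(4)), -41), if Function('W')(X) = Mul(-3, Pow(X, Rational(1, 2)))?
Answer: -257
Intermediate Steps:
Function('B')(g) = 36 (Function('B')(g) = Mul(6, Add(Mul(5, Pow(1, -1)), Mul(g, Pow(g, -1)))) = Mul(6, Add(Mul(5, 1), 1)) = Mul(6, Add(5, 1)) = Mul(6, 6) = 36)
Add(Mul(Function('B')(5), Function('W')(4)), -41) = Add(Mul(36, Mul(-3, Pow(4, Rational(1, 2)))), -41) = Add(Mul(36, Mul(-3, 2)), -41) = Add(Mul(36, -6), -41) = Add(-216, -41) = -257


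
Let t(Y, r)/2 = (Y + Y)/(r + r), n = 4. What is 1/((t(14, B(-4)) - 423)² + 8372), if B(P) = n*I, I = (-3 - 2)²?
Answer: 625/116915124 ≈ 5.3458e-6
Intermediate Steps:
I = 25 (I = (-5)² = 25)
B(P) = 100 (B(P) = 4*25 = 100)
t(Y, r) = 2*Y/r (t(Y, r) = 2*((Y + Y)/(r + r)) = 2*((2*Y)/((2*r))) = 2*((2*Y)*(1/(2*r))) = 2*(Y/r) = 2*Y/r)
1/((t(14, B(-4)) - 423)² + 8372) = 1/((2*14/100 - 423)² + 8372) = 1/((2*14*(1/100) - 423)² + 8372) = 1/((7/25 - 423)² + 8372) = 1/((-10568/25)² + 8372) = 1/(111682624/625 + 8372) = 1/(116915124/625) = 625/116915124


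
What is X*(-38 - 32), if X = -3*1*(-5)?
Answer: -1050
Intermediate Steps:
X = 15 (X = -3*(-5) = 15)
X*(-38 - 32) = 15*(-38 - 32) = 15*(-70) = -1050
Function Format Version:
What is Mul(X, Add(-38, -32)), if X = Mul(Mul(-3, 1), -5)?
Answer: -1050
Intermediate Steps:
X = 15 (X = Mul(-3, -5) = 15)
Mul(X, Add(-38, -32)) = Mul(15, Add(-38, -32)) = Mul(15, -70) = -1050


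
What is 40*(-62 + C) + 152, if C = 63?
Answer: 192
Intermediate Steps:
40*(-62 + C) + 152 = 40*(-62 + 63) + 152 = 40*1 + 152 = 40 + 152 = 192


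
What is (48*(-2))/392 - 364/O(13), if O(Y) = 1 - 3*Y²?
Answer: 5882/12397 ≈ 0.47447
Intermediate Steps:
(48*(-2))/392 - 364/O(13) = (48*(-2))/392 - 364/(1 - 3*13²) = -96*1/392 - 364/(1 - 3*169) = -12/49 - 364/(1 - 507) = -12/49 - 364/(-506) = -12/49 - 364*(-1/506) = -12/49 + 182/253 = 5882/12397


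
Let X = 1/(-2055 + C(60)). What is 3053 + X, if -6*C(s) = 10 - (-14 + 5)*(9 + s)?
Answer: 39569927/12961 ≈ 3053.0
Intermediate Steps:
C(s) = -91/6 - 3*s/2 (C(s) = -(10 - (-14 + 5)*(9 + s))/6 = -(10 - (-9)*(9 + s))/6 = -(10 - (-81 - 9*s))/6 = -(10 + (81 + 9*s))/6 = -(91 + 9*s)/6 = -91/6 - 3*s/2)
X = -6/12961 (X = 1/(-2055 + (-91/6 - 3/2*60)) = 1/(-2055 + (-91/6 - 90)) = 1/(-2055 - 631/6) = 1/(-12961/6) = -6/12961 ≈ -0.00046293)
3053 + X = 3053 - 6/12961 = 39569927/12961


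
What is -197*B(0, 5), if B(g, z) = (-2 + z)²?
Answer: -1773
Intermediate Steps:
-197*B(0, 5) = -197*(-2 + 5)² = -197*3² = -197*9 = -1773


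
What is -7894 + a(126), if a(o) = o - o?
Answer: -7894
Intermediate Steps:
a(o) = 0
-7894 + a(126) = -7894 + 0 = -7894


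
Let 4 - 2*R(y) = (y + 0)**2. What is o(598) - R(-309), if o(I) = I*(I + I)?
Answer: 1525893/2 ≈ 7.6295e+5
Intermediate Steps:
o(I) = 2*I**2 (o(I) = I*(2*I) = 2*I**2)
R(y) = 2 - y**2/2 (R(y) = 2 - (y + 0)**2/2 = 2 - y**2/2)
o(598) - R(-309) = 2*598**2 - (2 - 1/2*(-309)**2) = 2*357604 - (2 - 1/2*95481) = 715208 - (2 - 95481/2) = 715208 - 1*(-95477/2) = 715208 + 95477/2 = 1525893/2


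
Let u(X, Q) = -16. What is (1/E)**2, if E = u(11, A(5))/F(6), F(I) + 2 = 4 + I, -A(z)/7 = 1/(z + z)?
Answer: 1/4 ≈ 0.25000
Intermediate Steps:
A(z) = -7/(2*z) (A(z) = -7/(z + z) = -7*1/(2*z) = -7/(2*z))
F(I) = 2 + I (F(I) = -2 + (4 + I) = 2 + I)
E = -2 (E = -16/(2 + 6) = -16/8 = -16*1/8 = -2)
(1/E)**2 = (1/(-2))**2 = (-1/2)**2 = 1/4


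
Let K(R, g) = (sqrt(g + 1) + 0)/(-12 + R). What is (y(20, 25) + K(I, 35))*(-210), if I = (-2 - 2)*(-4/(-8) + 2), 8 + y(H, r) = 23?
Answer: -34020/11 ≈ -3092.7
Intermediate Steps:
y(H, r) = 15 (y(H, r) = -8 + 23 = 15)
I = -10 (I = -4*(-4*(-1/8) + 2) = -4*(1/2 + 2) = -4*5/2 = -10)
K(R, g) = sqrt(1 + g)/(-12 + R) (K(R, g) = (sqrt(1 + g) + 0)/(-12 + R) = sqrt(1 + g)/(-12 + R))
(y(20, 25) + K(I, 35))*(-210) = (15 + sqrt(1 + 35)/(-12 - 10))*(-210) = (15 + sqrt(36)/(-22))*(-210) = (15 + 6*(-1/22))*(-210) = (15 - 3/11)*(-210) = (162/11)*(-210) = -34020/11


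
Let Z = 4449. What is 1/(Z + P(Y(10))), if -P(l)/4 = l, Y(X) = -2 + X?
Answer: 1/4417 ≈ 0.00022640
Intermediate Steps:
P(l) = -4*l
1/(Z + P(Y(10))) = 1/(4449 - 4*(-2 + 10)) = 1/(4449 - 4*8) = 1/(4449 - 32) = 1/4417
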